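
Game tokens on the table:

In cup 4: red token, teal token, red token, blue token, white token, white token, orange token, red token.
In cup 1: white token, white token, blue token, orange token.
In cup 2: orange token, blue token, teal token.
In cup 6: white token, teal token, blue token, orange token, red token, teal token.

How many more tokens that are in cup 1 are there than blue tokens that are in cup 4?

3

tokens in cup 1: 4.
blue tokens in cup 4: 1.
4 − 1 = 3.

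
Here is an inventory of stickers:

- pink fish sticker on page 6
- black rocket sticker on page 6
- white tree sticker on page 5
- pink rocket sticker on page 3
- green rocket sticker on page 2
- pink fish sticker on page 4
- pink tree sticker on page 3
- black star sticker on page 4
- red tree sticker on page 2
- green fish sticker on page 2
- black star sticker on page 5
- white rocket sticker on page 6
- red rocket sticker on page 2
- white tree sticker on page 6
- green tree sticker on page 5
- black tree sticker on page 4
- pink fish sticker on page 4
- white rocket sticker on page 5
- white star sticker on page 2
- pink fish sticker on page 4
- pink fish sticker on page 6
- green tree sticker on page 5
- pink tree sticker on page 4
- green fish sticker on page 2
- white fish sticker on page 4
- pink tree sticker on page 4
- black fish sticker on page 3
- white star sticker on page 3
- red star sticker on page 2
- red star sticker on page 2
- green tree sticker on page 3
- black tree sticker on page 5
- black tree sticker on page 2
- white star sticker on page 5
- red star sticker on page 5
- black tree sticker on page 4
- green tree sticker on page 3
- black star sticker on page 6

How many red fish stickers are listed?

0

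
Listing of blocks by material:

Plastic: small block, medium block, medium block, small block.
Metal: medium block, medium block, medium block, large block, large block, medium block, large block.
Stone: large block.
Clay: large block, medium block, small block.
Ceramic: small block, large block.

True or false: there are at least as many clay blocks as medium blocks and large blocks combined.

False

|clay blocks| = 3.
medium blocks: 7; large blocks: 6; combined: 7 + 6 = 13.
The claim requires 3 ≥ 13, which does not hold.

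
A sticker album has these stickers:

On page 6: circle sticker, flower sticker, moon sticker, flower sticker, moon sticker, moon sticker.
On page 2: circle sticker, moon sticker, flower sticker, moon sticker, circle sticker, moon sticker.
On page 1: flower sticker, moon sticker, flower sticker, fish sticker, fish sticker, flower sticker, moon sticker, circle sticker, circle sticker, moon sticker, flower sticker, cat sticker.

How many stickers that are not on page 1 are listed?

Total stickers: 24; with the excluded value: 12; remaining 24 − 12 = 12.

12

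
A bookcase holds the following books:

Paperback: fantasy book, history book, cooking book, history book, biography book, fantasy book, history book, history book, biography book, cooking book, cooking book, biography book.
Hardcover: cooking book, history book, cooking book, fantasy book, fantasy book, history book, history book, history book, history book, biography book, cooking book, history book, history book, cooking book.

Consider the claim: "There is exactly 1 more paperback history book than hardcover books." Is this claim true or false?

|paperback history books| = 4.
|hardcover books| = 14.
The claim requires 4 − 14 (= -10) to equal 1, which does not hold.

False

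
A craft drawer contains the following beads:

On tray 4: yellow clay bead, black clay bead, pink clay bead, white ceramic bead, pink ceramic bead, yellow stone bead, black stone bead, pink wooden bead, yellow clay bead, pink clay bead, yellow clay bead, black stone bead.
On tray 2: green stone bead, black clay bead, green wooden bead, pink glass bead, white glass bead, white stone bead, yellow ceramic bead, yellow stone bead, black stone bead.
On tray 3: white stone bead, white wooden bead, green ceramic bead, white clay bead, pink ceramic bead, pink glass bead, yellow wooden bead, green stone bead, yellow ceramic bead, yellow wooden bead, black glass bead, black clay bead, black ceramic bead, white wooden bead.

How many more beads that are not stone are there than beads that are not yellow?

0

beads that are not stone: 26.
beads that are not yellow: 26.
26 − 26 = 0.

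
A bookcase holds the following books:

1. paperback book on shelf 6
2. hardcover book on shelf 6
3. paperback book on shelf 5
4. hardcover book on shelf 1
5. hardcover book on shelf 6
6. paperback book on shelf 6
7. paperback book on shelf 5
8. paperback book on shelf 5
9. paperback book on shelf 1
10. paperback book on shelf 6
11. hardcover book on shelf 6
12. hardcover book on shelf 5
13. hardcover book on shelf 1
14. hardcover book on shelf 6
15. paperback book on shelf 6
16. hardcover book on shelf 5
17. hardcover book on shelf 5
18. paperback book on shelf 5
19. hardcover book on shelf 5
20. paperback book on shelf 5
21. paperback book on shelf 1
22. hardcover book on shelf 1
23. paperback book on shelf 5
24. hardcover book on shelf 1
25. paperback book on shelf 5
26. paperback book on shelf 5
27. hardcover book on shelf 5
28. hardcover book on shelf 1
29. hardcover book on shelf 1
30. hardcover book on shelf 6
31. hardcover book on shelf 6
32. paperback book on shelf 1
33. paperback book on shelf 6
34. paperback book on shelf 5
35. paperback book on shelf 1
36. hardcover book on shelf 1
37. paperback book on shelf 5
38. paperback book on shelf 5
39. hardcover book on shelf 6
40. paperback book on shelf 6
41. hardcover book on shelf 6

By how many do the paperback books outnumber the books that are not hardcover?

paperback books: 21.
books that are not hardcover: 21.
21 − 21 = 0.

0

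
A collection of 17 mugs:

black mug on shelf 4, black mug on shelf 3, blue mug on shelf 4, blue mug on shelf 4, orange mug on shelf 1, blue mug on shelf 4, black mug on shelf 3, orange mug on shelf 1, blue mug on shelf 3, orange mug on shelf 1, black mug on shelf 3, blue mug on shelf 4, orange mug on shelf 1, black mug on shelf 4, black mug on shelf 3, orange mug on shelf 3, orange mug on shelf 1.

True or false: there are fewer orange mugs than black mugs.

False

There are 6 orange mugs.
There are 6 black mugs.
The claim requires 6 < 6, which does not hold.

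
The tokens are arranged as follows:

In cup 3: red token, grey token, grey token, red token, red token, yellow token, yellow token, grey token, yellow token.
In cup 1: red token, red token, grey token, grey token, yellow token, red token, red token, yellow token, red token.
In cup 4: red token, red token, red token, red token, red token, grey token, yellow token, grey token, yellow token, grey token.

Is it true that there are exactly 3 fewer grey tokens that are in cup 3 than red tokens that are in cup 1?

False

There are 3 grey tokens in cup 3.
There are 5 red tokens in cup 1.
The claim requires 5 − 3 (= 2) to equal 3, which does not hold.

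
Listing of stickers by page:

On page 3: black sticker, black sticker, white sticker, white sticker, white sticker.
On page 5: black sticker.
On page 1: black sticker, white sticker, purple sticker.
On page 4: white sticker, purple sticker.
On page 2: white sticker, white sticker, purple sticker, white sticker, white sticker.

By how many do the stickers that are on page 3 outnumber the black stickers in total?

stickers on page 3: 5.
black stickers: 4.
5 − 4 = 1.

1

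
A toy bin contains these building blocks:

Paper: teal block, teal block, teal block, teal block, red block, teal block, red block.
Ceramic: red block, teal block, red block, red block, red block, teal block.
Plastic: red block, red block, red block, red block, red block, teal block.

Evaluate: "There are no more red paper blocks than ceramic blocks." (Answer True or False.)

True

There are 2 red paper blocks.
There are 6 ceramic blocks.
The claim requires 2 ≤ 6, which holds.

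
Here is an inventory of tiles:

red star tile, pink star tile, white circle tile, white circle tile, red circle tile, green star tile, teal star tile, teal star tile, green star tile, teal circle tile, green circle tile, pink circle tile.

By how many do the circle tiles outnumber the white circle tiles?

circle tiles: 6.
white circle tiles: 2.
6 − 2 = 4.

4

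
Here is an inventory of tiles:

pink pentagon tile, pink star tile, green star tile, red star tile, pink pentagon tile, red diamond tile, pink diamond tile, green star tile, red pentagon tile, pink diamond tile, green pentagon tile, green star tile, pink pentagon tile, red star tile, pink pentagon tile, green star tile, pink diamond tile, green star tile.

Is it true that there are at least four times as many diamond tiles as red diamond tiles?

True

diamond tiles: 4.
red diamond tiles: 1.
The claim requires 4 ≥ 4 × 1 = 4, which holds.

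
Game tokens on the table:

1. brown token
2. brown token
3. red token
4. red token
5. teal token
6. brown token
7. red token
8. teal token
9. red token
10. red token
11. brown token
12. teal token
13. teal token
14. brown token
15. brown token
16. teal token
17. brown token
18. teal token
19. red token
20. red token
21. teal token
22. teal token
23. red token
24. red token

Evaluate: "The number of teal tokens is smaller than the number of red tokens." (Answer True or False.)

There are 8 teal tokens.
There are 9 red tokens.
The claim requires 8 < 9, which holds.

True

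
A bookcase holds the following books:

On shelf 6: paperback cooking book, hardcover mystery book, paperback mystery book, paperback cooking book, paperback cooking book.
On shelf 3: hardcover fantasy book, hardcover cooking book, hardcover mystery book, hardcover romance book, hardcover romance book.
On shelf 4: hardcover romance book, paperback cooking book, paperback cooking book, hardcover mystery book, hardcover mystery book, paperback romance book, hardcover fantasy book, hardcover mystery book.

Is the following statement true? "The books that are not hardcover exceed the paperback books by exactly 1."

There are 7 books that are not hardcover.
There are 7 paperback books.
The claim requires 7 − 7 (= 0) to equal 1, which does not hold.

False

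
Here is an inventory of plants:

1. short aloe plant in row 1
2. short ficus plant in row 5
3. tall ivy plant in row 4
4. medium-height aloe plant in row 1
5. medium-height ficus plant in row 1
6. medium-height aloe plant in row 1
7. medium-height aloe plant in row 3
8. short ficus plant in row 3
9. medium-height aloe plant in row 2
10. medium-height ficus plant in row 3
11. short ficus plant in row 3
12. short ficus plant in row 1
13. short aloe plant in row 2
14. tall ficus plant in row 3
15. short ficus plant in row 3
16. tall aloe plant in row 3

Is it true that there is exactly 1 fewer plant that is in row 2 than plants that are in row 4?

False

|plants in row 2| = 2.
|plants in row 4| = 1.
The claim requires 1 − 2 (= -1) to equal 1, which does not hold.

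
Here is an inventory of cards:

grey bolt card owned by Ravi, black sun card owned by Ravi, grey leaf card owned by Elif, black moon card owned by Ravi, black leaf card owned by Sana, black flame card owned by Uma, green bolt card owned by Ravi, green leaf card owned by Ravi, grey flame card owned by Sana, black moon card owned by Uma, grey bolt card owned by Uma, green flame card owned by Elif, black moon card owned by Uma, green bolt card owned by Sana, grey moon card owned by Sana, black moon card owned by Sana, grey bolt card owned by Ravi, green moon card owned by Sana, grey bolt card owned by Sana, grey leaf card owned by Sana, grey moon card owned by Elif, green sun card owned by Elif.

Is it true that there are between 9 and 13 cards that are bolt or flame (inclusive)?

True

There are 9 cards that are bolt or flame.
The claim requires 9 ≤ 9 ≤ 13, which holds.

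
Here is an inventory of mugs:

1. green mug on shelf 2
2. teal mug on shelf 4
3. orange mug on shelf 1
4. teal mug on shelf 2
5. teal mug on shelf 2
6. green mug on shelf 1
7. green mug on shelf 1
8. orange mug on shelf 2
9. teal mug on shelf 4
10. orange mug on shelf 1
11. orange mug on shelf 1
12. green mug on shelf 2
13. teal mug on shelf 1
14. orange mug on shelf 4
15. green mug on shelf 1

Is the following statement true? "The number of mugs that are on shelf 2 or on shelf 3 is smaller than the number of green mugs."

False

There are 5 mugs on shelf 2 or on shelf 3.
There are 5 green mugs.
The claim requires 5 < 5, which does not hold.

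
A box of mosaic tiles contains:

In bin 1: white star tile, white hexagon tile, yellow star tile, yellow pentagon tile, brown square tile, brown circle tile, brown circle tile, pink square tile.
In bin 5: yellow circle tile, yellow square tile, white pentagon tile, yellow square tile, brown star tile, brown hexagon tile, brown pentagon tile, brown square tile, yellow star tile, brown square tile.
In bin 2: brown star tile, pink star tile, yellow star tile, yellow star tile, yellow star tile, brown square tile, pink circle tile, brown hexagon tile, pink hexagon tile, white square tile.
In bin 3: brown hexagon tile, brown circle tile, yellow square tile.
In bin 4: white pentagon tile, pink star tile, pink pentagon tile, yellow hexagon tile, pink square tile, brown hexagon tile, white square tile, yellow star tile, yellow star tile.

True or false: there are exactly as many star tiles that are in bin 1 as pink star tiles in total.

There are 2 star tiles in bin 1.
There are 2 pink star tiles.
The claim requires 2 = 2, which holds.

True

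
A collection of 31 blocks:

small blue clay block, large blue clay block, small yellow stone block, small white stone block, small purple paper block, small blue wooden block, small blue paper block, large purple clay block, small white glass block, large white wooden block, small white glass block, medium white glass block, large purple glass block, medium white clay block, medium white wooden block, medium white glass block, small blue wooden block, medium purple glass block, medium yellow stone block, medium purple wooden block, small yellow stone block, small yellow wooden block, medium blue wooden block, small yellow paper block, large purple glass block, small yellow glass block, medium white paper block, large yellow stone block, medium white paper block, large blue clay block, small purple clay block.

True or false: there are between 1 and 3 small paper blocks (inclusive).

True

|small paper blocks| = 3.
The claim requires 1 ≤ 3 ≤ 3, which holds.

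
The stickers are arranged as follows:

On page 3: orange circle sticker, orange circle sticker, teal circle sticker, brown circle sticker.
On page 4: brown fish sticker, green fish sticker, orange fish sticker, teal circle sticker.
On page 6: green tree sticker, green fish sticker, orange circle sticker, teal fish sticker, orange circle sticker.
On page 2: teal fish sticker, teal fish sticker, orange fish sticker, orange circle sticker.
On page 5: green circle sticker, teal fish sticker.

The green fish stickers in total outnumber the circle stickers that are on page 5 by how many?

green fish stickers: 2.
circle stickers on page 5: 1.
2 − 1 = 1.

1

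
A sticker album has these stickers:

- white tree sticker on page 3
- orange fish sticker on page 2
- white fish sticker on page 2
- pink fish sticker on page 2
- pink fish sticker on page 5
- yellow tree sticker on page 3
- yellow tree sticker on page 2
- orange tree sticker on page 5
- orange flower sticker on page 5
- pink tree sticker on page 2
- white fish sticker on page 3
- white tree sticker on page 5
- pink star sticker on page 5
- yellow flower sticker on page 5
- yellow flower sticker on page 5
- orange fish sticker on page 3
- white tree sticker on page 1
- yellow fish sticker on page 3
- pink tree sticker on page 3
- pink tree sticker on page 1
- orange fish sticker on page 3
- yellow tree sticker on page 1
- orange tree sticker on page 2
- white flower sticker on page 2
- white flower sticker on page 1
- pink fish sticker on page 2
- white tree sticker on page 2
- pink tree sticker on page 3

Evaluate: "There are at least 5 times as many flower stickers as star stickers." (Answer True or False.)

|flower stickers| = 5.
|star stickers| = 1.
The claim requires 5 ≥ 5 × 1 = 5, which holds.

True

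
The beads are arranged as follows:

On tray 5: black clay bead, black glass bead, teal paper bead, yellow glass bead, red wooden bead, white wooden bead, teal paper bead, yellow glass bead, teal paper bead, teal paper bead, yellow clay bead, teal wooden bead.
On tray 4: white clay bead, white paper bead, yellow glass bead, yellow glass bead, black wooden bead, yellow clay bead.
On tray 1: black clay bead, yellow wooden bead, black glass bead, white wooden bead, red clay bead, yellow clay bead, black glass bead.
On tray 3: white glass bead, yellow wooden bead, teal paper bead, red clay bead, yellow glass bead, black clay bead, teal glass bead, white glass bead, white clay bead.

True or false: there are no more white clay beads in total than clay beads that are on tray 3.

True

There are 2 white clay beads.
There are 3 clay beads on tray 3.
The claim requires 2 ≤ 3, which holds.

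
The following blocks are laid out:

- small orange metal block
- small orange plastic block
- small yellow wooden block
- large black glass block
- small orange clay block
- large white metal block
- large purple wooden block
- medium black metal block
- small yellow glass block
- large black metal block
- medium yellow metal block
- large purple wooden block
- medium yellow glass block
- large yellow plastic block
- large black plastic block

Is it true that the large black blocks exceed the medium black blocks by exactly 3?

False

|large black blocks| = 3.
|medium black blocks| = 1.
The claim requires 3 − 1 (= 2) to equal 3, which does not hold.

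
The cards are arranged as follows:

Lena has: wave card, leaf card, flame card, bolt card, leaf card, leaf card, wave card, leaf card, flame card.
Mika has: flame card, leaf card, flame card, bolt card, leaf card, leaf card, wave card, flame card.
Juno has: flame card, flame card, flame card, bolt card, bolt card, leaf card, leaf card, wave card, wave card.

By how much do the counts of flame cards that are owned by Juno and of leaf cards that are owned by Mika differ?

0

flame cards owned by Juno: 3. leaf cards owned by Mika: 3.
|3 − 3| = 3 − 3 = 0.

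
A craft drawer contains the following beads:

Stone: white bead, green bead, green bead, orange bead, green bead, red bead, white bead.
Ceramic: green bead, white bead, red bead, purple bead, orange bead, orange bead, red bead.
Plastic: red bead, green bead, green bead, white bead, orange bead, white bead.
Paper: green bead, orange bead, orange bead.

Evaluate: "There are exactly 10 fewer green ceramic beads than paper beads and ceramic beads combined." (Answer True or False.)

green ceramic beads: 1.
paper beads: 3; ceramic beads: 7; combined: 3 + 7 = 10.
The claim requires 10 − 1 (= 9) to equal 10, which does not hold.

False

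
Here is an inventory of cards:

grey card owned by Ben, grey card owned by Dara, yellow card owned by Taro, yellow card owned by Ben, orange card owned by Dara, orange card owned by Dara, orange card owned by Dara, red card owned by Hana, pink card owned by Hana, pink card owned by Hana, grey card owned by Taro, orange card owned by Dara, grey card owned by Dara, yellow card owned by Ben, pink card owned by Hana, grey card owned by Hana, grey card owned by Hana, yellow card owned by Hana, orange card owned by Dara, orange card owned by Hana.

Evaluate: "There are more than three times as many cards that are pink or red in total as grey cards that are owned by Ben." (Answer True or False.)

True

|cards that are pink or red| = 4.
|grey cards owned by Ben| = 1.
The claim requires 4 > 3 × 1 = 3, which holds.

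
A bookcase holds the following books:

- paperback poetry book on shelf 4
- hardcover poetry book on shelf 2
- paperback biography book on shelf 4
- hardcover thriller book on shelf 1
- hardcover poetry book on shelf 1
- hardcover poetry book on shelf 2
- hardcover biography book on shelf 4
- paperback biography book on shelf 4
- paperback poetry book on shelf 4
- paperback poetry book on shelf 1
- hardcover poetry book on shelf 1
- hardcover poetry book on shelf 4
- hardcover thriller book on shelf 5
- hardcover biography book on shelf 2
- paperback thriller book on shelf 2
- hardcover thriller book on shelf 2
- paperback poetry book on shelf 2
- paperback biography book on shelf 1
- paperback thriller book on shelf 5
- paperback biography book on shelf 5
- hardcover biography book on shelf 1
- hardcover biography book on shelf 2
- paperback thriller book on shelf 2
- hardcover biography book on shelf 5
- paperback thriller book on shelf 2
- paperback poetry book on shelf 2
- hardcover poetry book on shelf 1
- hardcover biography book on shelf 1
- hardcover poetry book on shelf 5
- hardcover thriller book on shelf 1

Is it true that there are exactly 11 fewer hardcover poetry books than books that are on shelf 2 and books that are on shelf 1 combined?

False

hardcover poetry books: 7.
books on shelf 2: 10; books on shelf 1: 9; combined: 10 + 9 = 19.
The claim requires 19 − 7 (= 12) to equal 11, which does not hold.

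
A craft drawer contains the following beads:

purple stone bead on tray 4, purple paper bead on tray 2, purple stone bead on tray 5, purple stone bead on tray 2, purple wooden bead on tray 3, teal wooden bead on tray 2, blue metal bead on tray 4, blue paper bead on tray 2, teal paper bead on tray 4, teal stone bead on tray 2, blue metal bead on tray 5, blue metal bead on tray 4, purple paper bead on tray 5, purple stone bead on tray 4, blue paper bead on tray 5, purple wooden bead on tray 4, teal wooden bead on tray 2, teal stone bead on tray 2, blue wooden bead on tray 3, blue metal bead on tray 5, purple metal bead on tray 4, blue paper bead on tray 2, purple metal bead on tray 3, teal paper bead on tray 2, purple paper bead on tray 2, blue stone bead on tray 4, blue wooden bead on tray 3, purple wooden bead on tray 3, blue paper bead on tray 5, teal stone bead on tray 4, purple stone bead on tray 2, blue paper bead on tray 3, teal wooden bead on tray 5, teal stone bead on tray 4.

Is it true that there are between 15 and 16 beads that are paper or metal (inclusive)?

There are 16 beads that are paper or metal.
The claim requires 15 ≤ 16 ≤ 16, which holds.

True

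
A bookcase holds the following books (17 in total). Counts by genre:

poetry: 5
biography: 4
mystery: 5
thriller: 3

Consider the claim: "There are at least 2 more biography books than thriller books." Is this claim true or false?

False

There are 4 biography books.
There are 3 thriller books.
The claim requires 4 − 3 = 1 ≥ 2, which does not hold.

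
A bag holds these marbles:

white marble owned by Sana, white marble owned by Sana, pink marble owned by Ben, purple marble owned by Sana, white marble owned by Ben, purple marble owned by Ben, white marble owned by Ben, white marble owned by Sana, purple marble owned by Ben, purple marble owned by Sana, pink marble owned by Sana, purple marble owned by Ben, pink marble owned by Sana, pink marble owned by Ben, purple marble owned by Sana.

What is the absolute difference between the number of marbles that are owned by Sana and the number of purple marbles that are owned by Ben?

5

marbles owned by Sana: 8. purple marbles owned by Ben: 3.
|8 − 3| = 8 − 3 = 5.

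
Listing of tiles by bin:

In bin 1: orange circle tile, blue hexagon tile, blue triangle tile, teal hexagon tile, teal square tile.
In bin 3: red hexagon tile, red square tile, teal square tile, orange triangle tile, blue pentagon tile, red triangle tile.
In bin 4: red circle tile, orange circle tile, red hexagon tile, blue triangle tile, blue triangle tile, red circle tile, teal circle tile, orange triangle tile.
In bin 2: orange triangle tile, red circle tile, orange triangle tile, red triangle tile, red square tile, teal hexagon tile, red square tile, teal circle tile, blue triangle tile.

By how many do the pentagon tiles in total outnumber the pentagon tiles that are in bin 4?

pentagon tiles: 1.
pentagon tiles in bin 4: 0.
1 − 0 = 1.

1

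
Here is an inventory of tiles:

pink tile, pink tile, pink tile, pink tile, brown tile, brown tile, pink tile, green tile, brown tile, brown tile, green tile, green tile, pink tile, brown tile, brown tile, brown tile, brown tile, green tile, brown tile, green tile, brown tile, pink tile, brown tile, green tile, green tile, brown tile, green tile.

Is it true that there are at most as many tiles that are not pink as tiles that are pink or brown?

False

|tiles that are not pink| = 20.
|tiles that are pink or brown| = 19.
The claim requires 20 ≤ 19, which does not hold.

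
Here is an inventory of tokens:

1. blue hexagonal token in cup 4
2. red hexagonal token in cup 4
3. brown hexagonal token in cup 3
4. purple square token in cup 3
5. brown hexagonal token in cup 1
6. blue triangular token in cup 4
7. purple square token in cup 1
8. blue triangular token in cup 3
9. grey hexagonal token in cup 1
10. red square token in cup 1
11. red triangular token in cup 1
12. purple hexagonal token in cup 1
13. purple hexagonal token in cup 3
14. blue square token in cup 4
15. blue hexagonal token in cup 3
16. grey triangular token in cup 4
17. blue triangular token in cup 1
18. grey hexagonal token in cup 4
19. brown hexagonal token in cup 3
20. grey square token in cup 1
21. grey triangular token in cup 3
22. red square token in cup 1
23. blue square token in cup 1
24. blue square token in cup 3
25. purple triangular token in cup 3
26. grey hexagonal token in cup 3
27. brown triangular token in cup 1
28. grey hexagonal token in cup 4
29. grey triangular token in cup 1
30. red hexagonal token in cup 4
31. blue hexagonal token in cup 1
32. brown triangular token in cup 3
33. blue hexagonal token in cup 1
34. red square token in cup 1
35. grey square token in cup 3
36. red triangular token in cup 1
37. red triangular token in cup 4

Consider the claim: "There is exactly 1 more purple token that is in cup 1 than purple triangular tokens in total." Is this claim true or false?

There are 2 purple tokens in cup 1.
There is 1 purple triangular token.
The claim requires 2 − 1 (= 1) to equal 1, which holds.

True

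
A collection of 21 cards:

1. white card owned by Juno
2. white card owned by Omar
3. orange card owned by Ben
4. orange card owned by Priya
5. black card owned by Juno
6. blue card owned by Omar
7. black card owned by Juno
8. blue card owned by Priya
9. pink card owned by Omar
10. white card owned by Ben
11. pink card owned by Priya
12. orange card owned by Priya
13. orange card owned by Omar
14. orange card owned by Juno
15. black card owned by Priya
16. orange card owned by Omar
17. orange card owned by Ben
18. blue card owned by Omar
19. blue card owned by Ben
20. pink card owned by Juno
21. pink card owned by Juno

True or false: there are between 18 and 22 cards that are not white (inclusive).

|cards that are not white| = 18.
The claim requires 18 ≤ 18 ≤ 22, which holds.

True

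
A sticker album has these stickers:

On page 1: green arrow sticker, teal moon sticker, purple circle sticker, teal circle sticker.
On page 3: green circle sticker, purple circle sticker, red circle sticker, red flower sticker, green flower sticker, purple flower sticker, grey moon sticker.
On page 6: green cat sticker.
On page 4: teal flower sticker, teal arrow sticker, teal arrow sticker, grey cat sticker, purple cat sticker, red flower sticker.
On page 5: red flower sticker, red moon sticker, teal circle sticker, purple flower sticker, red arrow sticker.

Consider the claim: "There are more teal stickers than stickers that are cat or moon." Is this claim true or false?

teal stickers: 6.
stickers that are cat or moon: 6.
The claim requires 6 > 6, which does not hold.

False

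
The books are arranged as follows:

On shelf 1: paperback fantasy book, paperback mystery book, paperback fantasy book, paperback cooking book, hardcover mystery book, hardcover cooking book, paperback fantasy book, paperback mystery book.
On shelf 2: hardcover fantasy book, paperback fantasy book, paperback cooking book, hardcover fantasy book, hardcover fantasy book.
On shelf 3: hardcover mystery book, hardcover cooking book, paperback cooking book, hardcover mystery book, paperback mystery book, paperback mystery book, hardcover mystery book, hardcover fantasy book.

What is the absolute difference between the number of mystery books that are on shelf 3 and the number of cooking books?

mystery books on shelf 3: 5. cooking books: 5.
|5 − 5| = 5 − 5 = 0.

0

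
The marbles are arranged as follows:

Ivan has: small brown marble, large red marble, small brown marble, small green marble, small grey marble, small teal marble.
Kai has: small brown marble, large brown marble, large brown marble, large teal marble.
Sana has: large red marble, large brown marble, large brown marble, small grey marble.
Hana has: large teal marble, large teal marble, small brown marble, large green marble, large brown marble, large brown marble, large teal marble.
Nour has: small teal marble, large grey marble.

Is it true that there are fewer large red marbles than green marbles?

large red marbles: 2.
green marbles: 2.
The claim requires 2 < 2, which does not hold.

False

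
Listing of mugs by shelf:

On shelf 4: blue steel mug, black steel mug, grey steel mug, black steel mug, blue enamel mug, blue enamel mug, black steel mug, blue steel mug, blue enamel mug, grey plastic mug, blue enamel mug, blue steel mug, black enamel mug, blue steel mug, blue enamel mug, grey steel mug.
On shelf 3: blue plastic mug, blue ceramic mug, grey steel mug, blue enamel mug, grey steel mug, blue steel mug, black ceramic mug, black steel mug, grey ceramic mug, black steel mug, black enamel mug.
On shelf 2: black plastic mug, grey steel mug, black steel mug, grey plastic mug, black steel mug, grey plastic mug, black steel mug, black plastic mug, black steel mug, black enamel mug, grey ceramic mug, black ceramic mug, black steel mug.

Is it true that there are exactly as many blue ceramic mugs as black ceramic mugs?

False

blue ceramic mugs: 1.
black ceramic mugs: 2.
The claim requires 1 = 2, which does not hold.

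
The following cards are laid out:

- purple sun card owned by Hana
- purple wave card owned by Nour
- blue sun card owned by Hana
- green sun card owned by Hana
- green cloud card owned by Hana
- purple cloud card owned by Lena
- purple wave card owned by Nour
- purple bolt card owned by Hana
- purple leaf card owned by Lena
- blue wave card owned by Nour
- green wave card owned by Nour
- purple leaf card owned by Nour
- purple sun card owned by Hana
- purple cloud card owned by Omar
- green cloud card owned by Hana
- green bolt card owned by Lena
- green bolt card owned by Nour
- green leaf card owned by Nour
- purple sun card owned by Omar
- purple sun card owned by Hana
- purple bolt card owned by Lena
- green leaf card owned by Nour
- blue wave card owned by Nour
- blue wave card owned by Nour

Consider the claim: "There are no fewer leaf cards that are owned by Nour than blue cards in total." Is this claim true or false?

leaf cards owned by Nour: 3.
blue cards: 4.
The claim requires 3 ≥ 4, which does not hold.

False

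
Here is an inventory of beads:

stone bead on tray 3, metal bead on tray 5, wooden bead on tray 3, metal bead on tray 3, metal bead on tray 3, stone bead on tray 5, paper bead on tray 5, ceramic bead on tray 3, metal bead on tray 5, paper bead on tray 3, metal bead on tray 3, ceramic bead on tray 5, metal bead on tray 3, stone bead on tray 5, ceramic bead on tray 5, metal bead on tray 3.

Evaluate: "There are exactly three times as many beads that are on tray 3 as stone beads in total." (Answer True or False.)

True

There are 9 beads on tray 3.
There are 3 stone beads.
The claim requires 9 = 3 × 3 = 9, which holds.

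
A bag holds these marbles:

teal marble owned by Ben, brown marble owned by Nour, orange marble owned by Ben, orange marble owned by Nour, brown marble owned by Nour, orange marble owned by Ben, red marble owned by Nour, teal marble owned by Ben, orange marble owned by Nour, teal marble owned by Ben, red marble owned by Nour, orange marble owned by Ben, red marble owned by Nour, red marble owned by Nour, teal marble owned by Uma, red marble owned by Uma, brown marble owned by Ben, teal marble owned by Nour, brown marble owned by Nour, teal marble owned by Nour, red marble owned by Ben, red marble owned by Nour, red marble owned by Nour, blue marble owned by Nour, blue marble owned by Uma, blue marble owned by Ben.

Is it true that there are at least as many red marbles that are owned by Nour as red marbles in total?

Count of red marbles owned by Nour: 6.
There are 8 red marbles.
The claim requires 6 ≥ 8, which does not hold.

False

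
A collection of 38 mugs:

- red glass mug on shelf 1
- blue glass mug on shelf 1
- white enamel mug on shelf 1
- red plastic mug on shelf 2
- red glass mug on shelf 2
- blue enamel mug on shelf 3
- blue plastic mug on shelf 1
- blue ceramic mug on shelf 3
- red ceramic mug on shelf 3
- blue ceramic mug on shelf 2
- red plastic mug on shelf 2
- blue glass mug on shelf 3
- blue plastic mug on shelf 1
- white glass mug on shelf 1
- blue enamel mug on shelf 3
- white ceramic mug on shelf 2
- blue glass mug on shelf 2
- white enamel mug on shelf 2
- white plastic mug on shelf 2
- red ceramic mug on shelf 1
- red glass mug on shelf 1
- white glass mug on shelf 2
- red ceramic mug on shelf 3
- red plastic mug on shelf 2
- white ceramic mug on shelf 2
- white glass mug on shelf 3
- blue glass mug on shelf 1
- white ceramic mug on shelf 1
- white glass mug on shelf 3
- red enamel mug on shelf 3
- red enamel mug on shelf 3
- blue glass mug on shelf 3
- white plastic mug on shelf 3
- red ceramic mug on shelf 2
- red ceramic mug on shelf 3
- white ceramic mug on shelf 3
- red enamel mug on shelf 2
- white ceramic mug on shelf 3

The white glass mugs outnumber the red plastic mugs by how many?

white glass mugs: 4.
red plastic mugs: 3.
4 − 3 = 1.

1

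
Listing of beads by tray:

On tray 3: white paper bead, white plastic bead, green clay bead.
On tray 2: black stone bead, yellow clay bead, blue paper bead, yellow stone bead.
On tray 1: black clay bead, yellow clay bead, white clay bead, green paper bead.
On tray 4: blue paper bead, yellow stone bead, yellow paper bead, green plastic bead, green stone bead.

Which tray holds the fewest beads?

tray 3

Counts by tray: tray 4→5, tray 2→4, tray 1→4, tray 3→3.
The minimum is 3, held uniquely by tray 3.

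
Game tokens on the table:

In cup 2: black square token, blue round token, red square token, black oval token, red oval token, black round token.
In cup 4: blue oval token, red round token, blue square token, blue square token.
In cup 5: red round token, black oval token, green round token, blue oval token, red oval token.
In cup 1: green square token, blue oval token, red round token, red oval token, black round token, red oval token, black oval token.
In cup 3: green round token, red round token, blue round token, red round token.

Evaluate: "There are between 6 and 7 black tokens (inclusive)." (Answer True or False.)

black tokens: 6.
The claim requires 6 ≤ 6 ≤ 7, which holds.

True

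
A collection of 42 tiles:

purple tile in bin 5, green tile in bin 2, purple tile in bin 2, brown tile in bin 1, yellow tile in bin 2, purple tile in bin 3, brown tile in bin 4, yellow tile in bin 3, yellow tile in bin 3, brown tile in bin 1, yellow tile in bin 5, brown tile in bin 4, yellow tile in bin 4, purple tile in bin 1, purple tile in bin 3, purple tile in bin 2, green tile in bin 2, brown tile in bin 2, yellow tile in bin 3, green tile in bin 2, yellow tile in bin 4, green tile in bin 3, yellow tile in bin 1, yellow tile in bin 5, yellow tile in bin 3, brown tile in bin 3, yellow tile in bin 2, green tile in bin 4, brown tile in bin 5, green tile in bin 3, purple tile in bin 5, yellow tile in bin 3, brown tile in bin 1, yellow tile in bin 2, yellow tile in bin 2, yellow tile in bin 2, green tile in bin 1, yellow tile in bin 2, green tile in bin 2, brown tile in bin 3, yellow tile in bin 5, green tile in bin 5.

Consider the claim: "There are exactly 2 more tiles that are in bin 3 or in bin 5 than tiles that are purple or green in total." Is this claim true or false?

tiles in bin 3 or in bin 5: 18.
tiles that are purple or green: 16.
The claim requires 18 − 16 (= 2) to equal 2, which holds.

True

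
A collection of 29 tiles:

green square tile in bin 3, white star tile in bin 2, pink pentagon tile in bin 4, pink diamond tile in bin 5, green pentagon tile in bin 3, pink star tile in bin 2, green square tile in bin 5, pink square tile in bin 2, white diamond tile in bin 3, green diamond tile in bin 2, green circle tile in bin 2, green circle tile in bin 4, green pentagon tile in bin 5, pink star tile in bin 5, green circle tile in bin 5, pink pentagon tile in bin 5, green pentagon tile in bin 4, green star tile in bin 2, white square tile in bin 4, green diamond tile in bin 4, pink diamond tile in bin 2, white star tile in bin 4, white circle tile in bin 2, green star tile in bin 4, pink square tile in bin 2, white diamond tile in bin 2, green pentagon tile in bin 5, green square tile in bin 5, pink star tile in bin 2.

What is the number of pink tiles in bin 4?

1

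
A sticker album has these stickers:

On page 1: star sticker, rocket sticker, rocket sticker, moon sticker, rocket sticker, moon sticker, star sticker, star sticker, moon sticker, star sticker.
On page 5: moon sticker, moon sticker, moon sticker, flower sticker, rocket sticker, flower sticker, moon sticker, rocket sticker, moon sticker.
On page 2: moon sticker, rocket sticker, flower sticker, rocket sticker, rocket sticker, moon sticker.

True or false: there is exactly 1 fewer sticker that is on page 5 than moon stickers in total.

|stickers on page 5| = 9.
|moon stickers| = 10.
The claim requires 10 − 9 (= 1) to equal 1, which holds.

True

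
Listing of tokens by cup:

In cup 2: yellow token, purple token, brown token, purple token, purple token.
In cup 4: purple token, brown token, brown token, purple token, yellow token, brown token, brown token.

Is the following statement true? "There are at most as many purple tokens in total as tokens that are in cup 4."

True

purple tokens: 5.
tokens in cup 4: 7.
The claim requires 5 ≤ 7, which holds.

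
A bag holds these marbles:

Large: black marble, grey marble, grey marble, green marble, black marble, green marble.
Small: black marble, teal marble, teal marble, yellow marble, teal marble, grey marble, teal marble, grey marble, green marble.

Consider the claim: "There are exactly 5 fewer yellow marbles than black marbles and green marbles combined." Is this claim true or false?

yellow marbles: 1.
black marbles: 3; green marbles: 3; combined: 3 + 3 = 6.
The claim requires 6 − 1 (= 5) to equal 5, which holds.

True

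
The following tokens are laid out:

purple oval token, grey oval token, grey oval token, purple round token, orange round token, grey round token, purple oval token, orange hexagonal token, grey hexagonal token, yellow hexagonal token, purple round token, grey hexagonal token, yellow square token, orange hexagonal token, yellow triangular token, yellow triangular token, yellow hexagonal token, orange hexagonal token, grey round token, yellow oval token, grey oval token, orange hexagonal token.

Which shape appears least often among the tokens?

square

Counts by shape: hexagonal 8, oval 6, round 5, triangular 2, square 1.
The minimum is 1, held uniquely by square.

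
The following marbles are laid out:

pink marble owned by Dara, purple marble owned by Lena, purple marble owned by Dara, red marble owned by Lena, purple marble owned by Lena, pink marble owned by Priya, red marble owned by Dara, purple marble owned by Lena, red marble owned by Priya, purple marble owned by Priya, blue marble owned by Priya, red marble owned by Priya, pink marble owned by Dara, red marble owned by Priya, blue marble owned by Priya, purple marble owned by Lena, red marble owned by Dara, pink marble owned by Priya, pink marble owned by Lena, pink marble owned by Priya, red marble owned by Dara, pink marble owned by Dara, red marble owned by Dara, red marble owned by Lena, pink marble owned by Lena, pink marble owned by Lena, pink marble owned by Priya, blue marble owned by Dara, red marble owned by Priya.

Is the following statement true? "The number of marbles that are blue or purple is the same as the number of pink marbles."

|marbles that are blue or purple| = 9.
|pink marbles| = 10.
The claim requires 9 = 10, which does not hold.

False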